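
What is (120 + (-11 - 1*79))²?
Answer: 900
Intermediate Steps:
(120 + (-11 - 1*79))² = (120 + (-11 - 79))² = (120 - 90)² = 30² = 900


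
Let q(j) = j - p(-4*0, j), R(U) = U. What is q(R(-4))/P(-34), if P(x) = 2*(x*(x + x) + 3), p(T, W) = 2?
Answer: -3/2315 ≈ -0.0012959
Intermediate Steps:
q(j) = -2 + j (q(j) = j - 1*2 = j - 2 = -2 + j)
P(x) = 6 + 4*x**2 (P(x) = 2*(x*(2*x) + 3) = 2*(2*x**2 + 3) = 2*(3 + 2*x**2) = 6 + 4*x**2)
q(R(-4))/P(-34) = (-2 - 4)/(6 + 4*(-34)**2) = -6/(6 + 4*1156) = -6/(6 + 4624) = -6/4630 = -6*1/4630 = -3/2315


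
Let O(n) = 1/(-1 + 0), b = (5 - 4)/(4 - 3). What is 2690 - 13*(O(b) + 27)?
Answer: 2352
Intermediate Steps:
b = 1 (b = 1/1 = 1*1 = 1)
O(n) = -1 (O(n) = 1/(-1) = -1)
2690 - 13*(O(b) + 27) = 2690 - 13*(-1 + 27) = 2690 - 13*26 = 2690 - 338 = 2352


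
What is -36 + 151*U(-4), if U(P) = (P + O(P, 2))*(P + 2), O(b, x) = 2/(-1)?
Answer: 1776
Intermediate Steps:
O(b, x) = -2 (O(b, x) = 2*(-1) = -2)
U(P) = (-2 + P)*(2 + P) (U(P) = (P - 2)*(P + 2) = (-2 + P)*(2 + P))
-36 + 151*U(-4) = -36 + 151*(-4 + (-4)²) = -36 + 151*(-4 + 16) = -36 + 151*12 = -36 + 1812 = 1776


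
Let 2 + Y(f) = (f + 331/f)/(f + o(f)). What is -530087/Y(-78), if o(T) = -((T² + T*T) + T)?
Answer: 503107692048/1891793 ≈ 2.6594e+5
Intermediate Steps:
o(T) = -T - 2*T² (o(T) = -((T² + T²) + T) = -(2*T² + T) = -(T + 2*T²) = -T - 2*T²)
Y(f) = -2 + (f + 331/f)/(f - f*(1 + 2*f))
-530087/Y(-78) = -530087/(-2 - 331/2/(-78)³ - ½/(-78)) = -530087/(-2 - 331/2*(-1/474552) - ½*(-1/78)) = -530087/(-2 + 331/949104 + 1/156) = -530087/(-1891793/949104) = -530087*(-949104/1891793) = 503107692048/1891793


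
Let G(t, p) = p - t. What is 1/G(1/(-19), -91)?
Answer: -19/1728 ≈ -0.010995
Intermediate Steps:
1/G(1/(-19), -91) = 1/(-91 - 1/(-19)) = 1/(-91 - 1*(-1/19)) = 1/(-91 + 1/19) = 1/(-1728/19) = -19/1728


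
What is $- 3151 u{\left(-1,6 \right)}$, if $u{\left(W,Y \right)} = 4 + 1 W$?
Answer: $-9453$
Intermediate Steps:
$u{\left(W,Y \right)} = 4 + W$
$- 3151 u{\left(-1,6 \right)} = - 3151 \left(4 - 1\right) = \left(-3151\right) 3 = -9453$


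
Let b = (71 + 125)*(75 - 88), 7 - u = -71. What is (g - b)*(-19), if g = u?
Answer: -49894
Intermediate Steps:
u = 78 (u = 7 - 1*(-71) = 7 + 71 = 78)
g = 78
b = -2548 (b = 196*(-13) = -2548)
(g - b)*(-19) = (78 - 1*(-2548))*(-19) = (78 + 2548)*(-19) = 2626*(-19) = -49894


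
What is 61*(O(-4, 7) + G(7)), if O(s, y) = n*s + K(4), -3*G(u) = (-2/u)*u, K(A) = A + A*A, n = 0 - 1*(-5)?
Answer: 122/3 ≈ 40.667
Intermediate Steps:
n = 5 (n = 0 + 5 = 5)
K(A) = A + A**2
G(u) = 2/3 (G(u) = -(-2/u)*u/3 = -1/3*(-2) = 2/3)
O(s, y) = 20 + 5*s (O(s, y) = 5*s + 4*(1 + 4) = 5*s + 4*5 = 5*s + 20 = 20 + 5*s)
61*(O(-4, 7) + G(7)) = 61*((20 + 5*(-4)) + 2/3) = 61*((20 - 20) + 2/3) = 61*(0 + 2/3) = 61*(2/3) = 122/3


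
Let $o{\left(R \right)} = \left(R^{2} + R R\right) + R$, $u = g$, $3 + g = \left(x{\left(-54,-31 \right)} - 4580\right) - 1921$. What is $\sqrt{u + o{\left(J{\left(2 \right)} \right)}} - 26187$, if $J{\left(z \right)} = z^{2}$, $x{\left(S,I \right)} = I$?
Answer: $-26187 + i \sqrt{6499} \approx -26187.0 + 80.616 i$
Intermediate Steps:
$g = -6535$ ($g = -3 - 6532 = -6535$)
$u = -6535$
$o{\left(R \right)} = R + 2 R^{2}$ ($o{\left(R \right)} = \left(R^{2} + R^{2}\right) + R = 2 R^{2} + R = R + 2 R^{2}$)
$\sqrt{u + o{\left(J{\left(2 \right)} \right)}} - 26187 = \sqrt{-6535 + 2^{2} \left(1 + 2 \cdot 2^{2}\right)} - 26187 = \sqrt{-6535 + 4 \left(1 + 2 \cdot 4\right)} - 26187 = \sqrt{-6535 + 4 \left(1 + 8\right)} - 26187 = \sqrt{-6535 + 4 \cdot 9} - 26187 = \sqrt{-6535 + 36} - 26187 = \sqrt{-6499} - 26187 = i \sqrt{6499} - 26187 = -26187 + i \sqrt{6499}$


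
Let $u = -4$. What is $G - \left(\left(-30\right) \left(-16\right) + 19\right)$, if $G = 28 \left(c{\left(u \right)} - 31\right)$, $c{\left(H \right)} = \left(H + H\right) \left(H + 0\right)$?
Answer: $-471$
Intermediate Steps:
$c{\left(H \right)} = 2 H^{2}$ ($c{\left(H \right)} = 2 H H = 2 H^{2}$)
$G = 28$ ($G = 28 \left(2 \left(-4\right)^{2} - 31\right) = 28 \left(2 \cdot 16 - 31\right) = 28 \left(32 - 31\right) = 28 \cdot 1 = 28$)
$G - \left(\left(-30\right) \left(-16\right) + 19\right) = 28 - \left(\left(-30\right) \left(-16\right) + 19\right) = 28 - \left(480 + 19\right) = 28 - 499 = -471$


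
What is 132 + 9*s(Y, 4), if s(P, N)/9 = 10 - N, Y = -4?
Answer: 618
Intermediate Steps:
s(P, N) = 90 - 9*N (s(P, N) = 9*(10 - N) = 90 - 9*N)
132 + 9*s(Y, 4) = 132 + 9*(90 - 9*4) = 132 + 9*(90 - 36) = 132 + 9*54 = 132 + 486 = 618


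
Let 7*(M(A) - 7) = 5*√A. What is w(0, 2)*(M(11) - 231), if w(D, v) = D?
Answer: 0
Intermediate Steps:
M(A) = 7 + 5*√A/7 (M(A) = 7 + (5*√A)/7 = 7 + 5*√A/7)
w(0, 2)*(M(11) - 231) = 0*((7 + 5*√11/7) - 231) = 0*(-224 + 5*√11/7) = 0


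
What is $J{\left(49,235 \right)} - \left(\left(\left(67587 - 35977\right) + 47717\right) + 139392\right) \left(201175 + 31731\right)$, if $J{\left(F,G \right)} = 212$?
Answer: $-50940967202$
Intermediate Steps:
$J{\left(49,235 \right)} - \left(\left(\left(67587 - 35977\right) + 47717\right) + 139392\right) \left(201175 + 31731\right) = 212 - \left(\left(\left(67587 - 35977\right) + 47717\right) + 139392\right) \left(201175 + 31731\right) = 212 - \left(\left(31610 + 47717\right) + 139392\right) 232906 = 212 - \left(79327 + 139392\right) 232906 = 212 - 218719 \cdot 232906 = 212 - 50940967414 = -50940967202$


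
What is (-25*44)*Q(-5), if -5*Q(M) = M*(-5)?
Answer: 5500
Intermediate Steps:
Q(M) = M (Q(M) = -M*(-5)/5 = -(-1)*M = M)
(-25*44)*Q(-5) = -25*44*(-5) = -1100*(-5) = 5500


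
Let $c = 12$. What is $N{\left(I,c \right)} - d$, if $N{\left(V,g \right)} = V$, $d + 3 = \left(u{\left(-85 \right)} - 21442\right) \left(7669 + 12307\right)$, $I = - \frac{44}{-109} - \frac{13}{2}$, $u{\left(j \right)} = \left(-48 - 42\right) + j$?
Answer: $\frac{94137019181}{218} \approx 4.3182 \cdot 10^{8}$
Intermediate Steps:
$u{\left(j \right)} = -90 + j$
$I = - \frac{1329}{218}$ ($I = \left(-44\right) \left(- \frac{1}{109}\right) - \frac{13}{2} = \frac{44}{109} - \frac{13}{2} = - \frac{1329}{218} \approx -6.0963$)
$d = -431821195$ ($d = -3 + \left(\left(-90 - 85\right) - 21442\right) \left(7669 + 12307\right) = -3 + \left(-175 - 21442\right) 19976 = -3 - 431821192 = -431821195$)
$N{\left(I,c \right)} - d = - \frac{1329}{218} - -431821195 = - \frac{1329}{218} + 431821195 = \frac{94137019181}{218}$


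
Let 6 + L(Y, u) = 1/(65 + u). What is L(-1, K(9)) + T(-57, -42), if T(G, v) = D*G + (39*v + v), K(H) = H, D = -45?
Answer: 65047/74 ≈ 879.01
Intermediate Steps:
L(Y, u) = -6 + 1/(65 + u)
T(G, v) = -45*G + 40*v (T(G, v) = -45*G + (39*v + v) = -45*G + 40*v)
L(-1, K(9)) + T(-57, -42) = (-389 - 6*9)/(65 + 9) + (-45*(-57) + 40*(-42)) = (-389 - 54)/74 + (2565 - 1680) = (1/74)*(-443) + 885 = -443/74 + 885 = 65047/74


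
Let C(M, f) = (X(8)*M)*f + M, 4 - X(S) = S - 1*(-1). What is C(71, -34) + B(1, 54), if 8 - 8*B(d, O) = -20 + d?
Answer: 97155/8 ≈ 12144.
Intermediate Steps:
B(d, O) = 7/2 - d/8 (B(d, O) = 1 - (-20 + d)/8 = 1 + (5/2 - d/8) = 7/2 - d/8)
X(S) = 3 - S (X(S) = 4 - (S - 1*(-1)) = 4 - (S + 1) = 4 - (1 + S) = 4 + (-1 - S) = 3 - S)
C(M, f) = M - 5*M*f (C(M, f) = ((3 - 1*8)*M)*f + M = ((3 - 8)*M)*f + M = (-5*M)*f + M = -5*M*f + M = M - 5*M*f)
C(71, -34) + B(1, 54) = 71*(1 - 5*(-34)) + (7/2 - 1/8*1) = 71*(1 + 170) + (7/2 - 1/8) = 71*171 + 27/8 = 12141 + 27/8 = 97155/8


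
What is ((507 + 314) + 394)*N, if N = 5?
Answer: 6075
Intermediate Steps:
((507 + 314) + 394)*N = ((507 + 314) + 394)*5 = (821 + 394)*5 = 1215*5 = 6075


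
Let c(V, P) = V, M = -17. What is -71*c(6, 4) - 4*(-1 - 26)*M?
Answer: -2262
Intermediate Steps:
-71*c(6, 4) - 4*(-1 - 26)*M = -71*6 - 4*(-1 - 26)*(-17) = -426 - 4*(-27*(-17)) = -426 - 4*459 = -426 - 1*1836 = -426 - 1836 = -2262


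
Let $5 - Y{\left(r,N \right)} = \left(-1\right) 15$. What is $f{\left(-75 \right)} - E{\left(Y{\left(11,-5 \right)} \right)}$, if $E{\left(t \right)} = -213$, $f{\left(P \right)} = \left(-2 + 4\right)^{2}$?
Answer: $217$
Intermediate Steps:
$Y{\left(r,N \right)} = 20$ ($Y{\left(r,N \right)} = 5 - \left(-1\right) 15 = 5 - -15 = 5 + 15 = 20$)
$f{\left(P \right)} = 4$ ($f{\left(P \right)} = 2^{2} = 4$)
$f{\left(-75 \right)} - E{\left(Y{\left(11,-5 \right)} \right)} = 4 - -213 = 4 + 213 = 217$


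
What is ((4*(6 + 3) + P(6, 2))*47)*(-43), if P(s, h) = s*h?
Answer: -97008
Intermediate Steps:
P(s, h) = h*s
((4*(6 + 3) + P(6, 2))*47)*(-43) = ((4*(6 + 3) + 2*6)*47)*(-43) = ((4*9 + 12)*47)*(-43) = ((36 + 12)*47)*(-43) = (48*47)*(-43) = 2256*(-43) = -97008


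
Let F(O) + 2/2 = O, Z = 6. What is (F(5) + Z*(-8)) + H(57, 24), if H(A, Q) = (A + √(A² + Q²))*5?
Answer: 241 + 75*√17 ≈ 550.23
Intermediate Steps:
H(A, Q) = 5*A + 5*√(A² + Q²)
F(O) = -1 + O
(F(5) + Z*(-8)) + H(57, 24) = ((-1 + 5) + 6*(-8)) + (5*57 + 5*√(57² + 24²)) = (4 - 48) + (285 + 5*√(3249 + 576)) = -44 + (285 + 5*√3825) = -44 + (285 + 5*(15*√17)) = -44 + (285 + 75*√17) = 241 + 75*√17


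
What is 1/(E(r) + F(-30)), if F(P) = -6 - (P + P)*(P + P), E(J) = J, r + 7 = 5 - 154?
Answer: -1/3762 ≈ -0.00026582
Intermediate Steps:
r = -156 (r = -7 + (5 - 154) = -7 - 149 = -156)
F(P) = -6 - 4*P**2 (F(P) = -6 - 2*P*2*P = -6 - 4*P**2)
1/(E(r) + F(-30)) = 1/(-156 + (-6 - 4*(-30)**2)) = 1/(-156 + (-6 - 4*900)) = 1/(-156 + (-6 - 3600)) = 1/(-156 - 3606) = 1/(-3762) = -1/3762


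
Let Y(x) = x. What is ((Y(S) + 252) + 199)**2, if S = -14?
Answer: 190969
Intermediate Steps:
((Y(S) + 252) + 199)**2 = ((-14 + 252) + 199)**2 = (238 + 199)**2 = 437**2 = 190969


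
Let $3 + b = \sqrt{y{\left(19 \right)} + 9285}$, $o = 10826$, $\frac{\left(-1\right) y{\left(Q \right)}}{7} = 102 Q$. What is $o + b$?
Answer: $10823 + i \sqrt{4281} \approx 10823.0 + 65.429 i$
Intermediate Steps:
$y{\left(Q \right)} = - 714 Q$ ($y{\left(Q \right)} = - 7 \cdot 102 Q = - 714 Q$)
$b = -3 + i \sqrt{4281}$ ($b = -3 + \sqrt{\left(-714\right) 19 + 9285} = -3 + \sqrt{-13566 + 9285} = -3 + \sqrt{-4281} = -3 + i \sqrt{4281} \approx -3.0 + 65.429 i$)
$o + b = 10826 - \left(3 - i \sqrt{4281}\right) = 10823 + i \sqrt{4281}$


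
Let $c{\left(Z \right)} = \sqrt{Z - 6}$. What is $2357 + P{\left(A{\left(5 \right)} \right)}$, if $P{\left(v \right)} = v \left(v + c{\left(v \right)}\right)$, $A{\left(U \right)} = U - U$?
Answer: $2357$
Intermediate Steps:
$c{\left(Z \right)} = \sqrt{-6 + Z}$
$A{\left(U \right)} = 0$
$P{\left(v \right)} = v \left(v + \sqrt{-6 + v}\right)$
$2357 + P{\left(A{\left(5 \right)} \right)} = 2357 + 0 \left(0 + \sqrt{-6 + 0}\right) = 2357 + 0 \left(0 + \sqrt{-6}\right) = 2357 + 0 \left(0 + i \sqrt{6}\right) = 2357 + 0 i \sqrt{6} = 2357 + 0 = 2357$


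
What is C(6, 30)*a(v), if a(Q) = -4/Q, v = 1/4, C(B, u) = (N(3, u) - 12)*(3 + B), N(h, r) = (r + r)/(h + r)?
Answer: 16128/11 ≈ 1466.2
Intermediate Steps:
N(h, r) = 2*r/(h + r) (N(h, r) = (2*r)/(h + r) = 2*r/(h + r))
C(B, u) = (-12 + 2*u/(3 + u))*(3 + B) (C(B, u) = (2*u/(3 + u) - 12)*(3 + B) = (-12 + 2*u/(3 + u))*(3 + B))
v = ¼ ≈ 0.25000
C(6, 30)*a(v) = (2*(-54 - 18*6 - 15*30 - 5*6*30)/(3 + 30))*(-4/¼) = (2*(-54 - 108 - 450 - 900)/33)*(-4*4) = (2*(1/33)*(-1512))*(-16) = -1008/11*(-16) = 16128/11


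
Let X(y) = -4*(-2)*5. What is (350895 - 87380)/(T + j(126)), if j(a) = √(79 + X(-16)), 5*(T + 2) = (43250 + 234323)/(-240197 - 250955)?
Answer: 479716522681723600/98676202567393 + 227027853950752000*√119/98676202567393 ≈ 29960.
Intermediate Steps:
X(y) = 40 (X(y) = 8*5 = 40)
T = -5189093/2455760 (T = -2 + ((43250 + 234323)/(-240197 - 250955))/5 = -2 + (277573/(-491152))/5 = -2 + (277573*(-1/491152))/5 = -2 + (⅕)*(-277573/491152) = -2 - 277573/2455760 = -5189093/2455760 ≈ -2.1130)
j(a) = √119 (j(a) = √(79 + 40) = √119)
(350895 - 87380)/(T + j(126)) = (350895 - 87380)/(-5189093/2455760 + √119) = 263515/(-5189093/2455760 + √119)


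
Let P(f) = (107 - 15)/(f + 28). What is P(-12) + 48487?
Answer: 193971/4 ≈ 48493.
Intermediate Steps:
P(f) = 92/(28 + f)
P(-12) + 48487 = 92/(28 - 12) + 48487 = 92/16 + 48487 = 92*(1/16) + 48487 = 23/4 + 48487 = 193971/4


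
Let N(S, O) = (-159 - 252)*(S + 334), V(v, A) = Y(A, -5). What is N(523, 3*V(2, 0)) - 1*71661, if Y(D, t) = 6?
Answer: -423888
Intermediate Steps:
V(v, A) = 6
N(S, O) = -137274 - 411*S (N(S, O) = -411*(334 + S) = -137274 - 411*S)
N(523, 3*V(2, 0)) - 1*71661 = (-137274 - 411*523) - 1*71661 = (-137274 - 214953) - 71661 = -352227 - 71661 = -423888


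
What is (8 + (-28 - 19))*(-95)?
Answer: 3705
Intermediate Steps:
(8 + (-28 - 19))*(-95) = (8 - 47)*(-95) = -39*(-95) = 3705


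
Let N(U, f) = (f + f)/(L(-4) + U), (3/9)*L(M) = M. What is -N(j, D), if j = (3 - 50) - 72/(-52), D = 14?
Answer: 52/107 ≈ 0.48598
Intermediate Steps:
L(M) = 3*M
j = -593/13 (j = -47 - 72*(-1/52) = -47 + 18/13 = -593/13 ≈ -45.615)
N(U, f) = 2*f/(-12 + U) (N(U, f) = (f + f)/(3*(-4) + U) = (2*f)/(-12 + U) = 2*f/(-12 + U))
-N(j, D) = -2*14/(-12 - 593/13) = -2*14/(-749/13) = -2*14*(-13)/749 = -1*(-52/107) = 52/107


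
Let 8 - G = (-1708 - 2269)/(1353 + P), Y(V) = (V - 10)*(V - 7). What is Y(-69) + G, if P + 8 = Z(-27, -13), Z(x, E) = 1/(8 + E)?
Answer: 986453/164 ≈ 6015.0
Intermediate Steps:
P = -41/5 (P = -8 + 1/(8 - 13) = -8 + 1/(-5) = -8 - ⅕ = -41/5 ≈ -8.2000)
Y(V) = (-10 + V)*(-7 + V)
G = 1797/164 (G = 8 - (-1708 - 2269)/(1353 - 41/5) = 8 - (-3977)/6724/5 = 8 - (-3977)*5/6724 = 8 - 1*(-485/164) = 8 + 485/164 = 1797/164 ≈ 10.957)
Y(-69) + G = (70 + (-69)² - 17*(-69)) + 1797/164 = (70 + 4761 + 1173) + 1797/164 = 6004 + 1797/164 = 986453/164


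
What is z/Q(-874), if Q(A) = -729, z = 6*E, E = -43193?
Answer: 86386/243 ≈ 355.50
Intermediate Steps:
z = -259158 (z = 6*(-43193) = -259158)
z/Q(-874) = -259158/(-729) = -259158*(-1/729) = 86386/243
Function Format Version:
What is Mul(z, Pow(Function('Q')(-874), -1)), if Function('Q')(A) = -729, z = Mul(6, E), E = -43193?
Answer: Rational(86386, 243) ≈ 355.50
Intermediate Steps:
z = -259158 (z = Mul(6, -43193) = -259158)
Mul(z, Pow(Function('Q')(-874), -1)) = Mul(-259158, Pow(-729, -1)) = Mul(-259158, Rational(-1, 729)) = Rational(86386, 243)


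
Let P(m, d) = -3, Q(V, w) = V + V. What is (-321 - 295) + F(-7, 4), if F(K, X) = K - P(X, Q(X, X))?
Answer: -620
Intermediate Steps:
Q(V, w) = 2*V
F(K, X) = 3 + K (F(K, X) = K - 1*(-3) = K + 3 = 3 + K)
(-321 - 295) + F(-7, 4) = (-321 - 295) + (3 - 7) = -616 - 4 = -620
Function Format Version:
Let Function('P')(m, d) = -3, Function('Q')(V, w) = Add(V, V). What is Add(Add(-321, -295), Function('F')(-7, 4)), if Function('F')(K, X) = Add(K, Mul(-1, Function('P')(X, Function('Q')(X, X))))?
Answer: -620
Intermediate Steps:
Function('Q')(V, w) = Mul(2, V)
Function('F')(K, X) = Add(3, K) (Function('F')(K, X) = Add(K, Mul(-1, -3)) = Add(K, 3) = Add(3, K))
Add(Add(-321, -295), Function('F')(-7, 4)) = Add(Add(-321, -295), Add(3, -7)) = Add(-616, -4) = -620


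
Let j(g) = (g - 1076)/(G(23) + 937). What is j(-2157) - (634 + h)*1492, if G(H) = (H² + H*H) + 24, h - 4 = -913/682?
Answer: -59453306525/62589 ≈ -9.4990e+5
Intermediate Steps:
h = 165/62 (h = 4 - 913/682 = 4 - 913*1/682 = 4 - 83/62 = 165/62 ≈ 2.6613)
G(H) = 24 + 2*H² (G(H) = (H² + H²) + 24 = 2*H² + 24 = 24 + 2*H²)
j(g) = -1076/2019 + g/2019 (j(g) = (g - 1076)/((24 + 2*23²) + 937) = (-1076 + g)/((24 + 2*529) + 937) = (-1076 + g)/((24 + 1058) + 937) = (-1076 + g)/(1082 + 937) = (-1076 + g)/2019 = (-1076 + g)*(1/2019) = -1076/2019 + g/2019)
j(-2157) - (634 + h)*1492 = (-1076/2019 + (1/2019)*(-2157)) - (634 + 165/62)*1492 = (-1076/2019 - 719/673) - 39473*1492/62 = -3233/2019 - 1*29446858/31 = -3233/2019 - 29446858/31 = -59453306525/62589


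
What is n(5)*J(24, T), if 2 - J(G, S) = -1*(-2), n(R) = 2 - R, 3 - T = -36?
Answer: 0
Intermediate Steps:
T = 39 (T = 3 - 1*(-36) = 3 + 36 = 39)
J(G, S) = 0 (J(G, S) = 2 - (-1)*(-2) = 2 - 1*2 = 2 - 2 = 0)
n(5)*J(24, T) = (2 - 1*5)*0 = (2 - 5)*0 = -3*0 = 0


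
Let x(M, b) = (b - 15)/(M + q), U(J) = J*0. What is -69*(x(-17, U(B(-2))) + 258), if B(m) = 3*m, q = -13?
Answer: -35673/2 ≈ -17837.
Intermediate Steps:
U(J) = 0
x(M, b) = (-15 + b)/(-13 + M) (x(M, b) = (b - 15)/(M - 13) = (-15 + b)/(-13 + M))
-69*(x(-17, U(B(-2))) + 258) = -69*((-15 + 0)/(-13 - 17) + 258) = -69*(-15/(-30) + 258) = -69*(-1/30*(-15) + 258) = -69*(½ + 258) = -69*517/2 = -35673/2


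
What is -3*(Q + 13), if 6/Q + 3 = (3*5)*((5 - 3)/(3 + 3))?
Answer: -48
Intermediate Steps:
Q = 3 (Q = 6/(-3 + (3*5)*((5 - 3)/(3 + 3))) = 6/(-3 + 15*(2/6)) = 6/(-3 + 15*(2*(⅙))) = 6/(-3 + 15*(⅓)) = 6/(-3 + 5) = 6/2 = 6*(½) = 3)
-3*(Q + 13) = -3*(3 + 13) = -3*16 = -48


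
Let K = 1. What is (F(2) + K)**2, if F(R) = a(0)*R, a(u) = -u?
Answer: 1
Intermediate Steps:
F(R) = 0 (F(R) = (-1*0)*R = 0*R = 0)
(F(2) + K)**2 = (0 + 1)**2 = 1**2 = 1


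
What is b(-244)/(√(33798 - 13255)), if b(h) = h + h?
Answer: -488*√20543/20543 ≈ -3.4048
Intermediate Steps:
b(h) = 2*h
b(-244)/(√(33798 - 13255)) = (2*(-244))/(√(33798 - 13255)) = -488*√20543/20543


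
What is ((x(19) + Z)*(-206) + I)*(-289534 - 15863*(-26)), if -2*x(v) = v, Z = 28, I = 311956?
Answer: 37872253080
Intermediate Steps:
x(v) = -v/2
((x(19) + Z)*(-206) + I)*(-289534 - 15863*(-26)) = ((-1/2*19 + 28)*(-206) + 311956)*(-289534 - 15863*(-26)) = ((-19/2 + 28)*(-206) + 311956)*(-289534 + 412438) = ((37/2)*(-206) + 311956)*122904 = (-3811 + 311956)*122904 = 308145*122904 = 37872253080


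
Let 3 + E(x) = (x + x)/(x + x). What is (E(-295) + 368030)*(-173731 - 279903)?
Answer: -166950013752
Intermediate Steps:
E(x) = -2 (E(x) = -3 + (x + x)/(x + x) = -3 + (2*x)/((2*x)) = -3 + (2*x)*(1/(2*x)) = -3 + 1 = -2)
(E(-295) + 368030)*(-173731 - 279903) = (-2 + 368030)*(-173731 - 279903) = 368028*(-453634) = -166950013752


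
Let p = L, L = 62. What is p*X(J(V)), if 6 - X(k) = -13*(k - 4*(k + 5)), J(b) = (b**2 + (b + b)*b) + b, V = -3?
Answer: -73780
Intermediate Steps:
J(b) = b + 3*b**2 (J(b) = (b**2 + (2*b)*b) + b = (b**2 + 2*b**2) + b = 3*b**2 + b = b + 3*b**2)
X(k) = -254 - 39*k (X(k) = 6 - (-13)*(k - 4*(k + 5)) = 6 - (-13)*(k - 4*(5 + k)) = 6 - (-13)*(k + (-20 - 4*k)) = 6 - (-13)*(-20 - 3*k) = 6 - (260 + 39*k) = 6 + (-260 - 39*k) = -254 - 39*k)
p = 62
p*X(J(V)) = 62*(-254 - (-117)*(1 + 3*(-3))) = 62*(-254 - (-117)*(1 - 9)) = 62*(-254 - (-117)*(-8)) = 62*(-254 - 39*24) = 62*(-254 - 936) = 62*(-1190) = -73780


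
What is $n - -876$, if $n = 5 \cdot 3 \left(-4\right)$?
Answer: $816$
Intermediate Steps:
$n = -60$ ($n = 15 \left(-4\right) = -60$)
$n - -876 = -60 - -876 = -60 + 876 = 816$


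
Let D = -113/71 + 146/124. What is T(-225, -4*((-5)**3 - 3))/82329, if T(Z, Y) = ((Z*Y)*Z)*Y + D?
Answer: 58419118078177/362412258 ≈ 1.6120e+5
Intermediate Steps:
D = -1823/4402 (D = -113*1/71 + 146*(1/124) = -113/71 + 73/62 = -1823/4402 ≈ -0.41413)
T(Z, Y) = -1823/4402 + Y**2*Z**2 (T(Z, Y) = ((Z*Y)*Z)*Y - 1823/4402 = ((Y*Z)*Z)*Y - 1823/4402 = (Y*Z**2)*Y - 1823/4402 = Y**2*Z**2 - 1823/4402 = -1823/4402 + Y**2*Z**2)
T(-225, -4*((-5)**3 - 3))/82329 = (-1823/4402 + (-4*((-5)**3 - 3))**2*(-225)**2)/82329 = (-1823/4402 + (-4*(-125 - 3))**2*50625)*(1/82329) = (-1823/4402 + (-4*(-128))**2*50625)*(1/82329) = (-1823/4402 + 512**2*50625)*(1/82329) = (-1823/4402 + 262144*50625)*(1/82329) = (-1823/4402 + 13271040000)*(1/82329) = (58419118078177/4402)*(1/82329) = 58419118078177/362412258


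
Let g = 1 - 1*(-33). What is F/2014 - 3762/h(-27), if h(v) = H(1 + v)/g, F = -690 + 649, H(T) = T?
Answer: 128802823/26182 ≈ 4919.5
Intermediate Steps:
g = 34 (g = 1 + 33 = 34)
F = -41
h(v) = 1/34 + v/34 (h(v) = (1 + v)/34 = (1 + v)*(1/34) = 1/34 + v/34)
F/2014 - 3762/h(-27) = -41/2014 - 3762/(1/34 + (1/34)*(-27)) = -41*1/2014 - 3762/(1/34 - 27/34) = -41/2014 - 3762/(-13/17) = -41/2014 - 3762*(-17/13) = -41/2014 + 63954/13 = 128802823/26182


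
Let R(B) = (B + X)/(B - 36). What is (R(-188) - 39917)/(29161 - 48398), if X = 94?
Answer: 4470657/2154544 ≈ 2.0750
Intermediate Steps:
R(B) = (94 + B)/(-36 + B) (R(B) = (B + 94)/(B - 36) = (94 + B)/(-36 + B))
(R(-188) - 39917)/(29161 - 48398) = ((94 - 188)/(-36 - 188) - 39917)/(29161 - 48398) = (-94/(-224) - 39917)/(-19237) = (-1/224*(-94) - 39917)*(-1/19237) = (47/112 - 39917)*(-1/19237) = -4470657/112*(-1/19237) = 4470657/2154544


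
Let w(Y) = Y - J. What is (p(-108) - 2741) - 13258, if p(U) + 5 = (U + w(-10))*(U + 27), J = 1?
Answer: -6365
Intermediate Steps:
w(Y) = -1 + Y (w(Y) = Y - 1*1 = Y - 1 = -1 + Y)
p(U) = -5 + (-11 + U)*(27 + U) (p(U) = -5 + (U + (-1 - 10))*(U + 27) = -5 + (U - 11)*(27 + U) = -5 + (-11 + U)*(27 + U))
(p(-108) - 2741) - 13258 = ((-302 + (-108)² + 16*(-108)) - 2741) - 13258 = ((-302 + 11664 - 1728) - 2741) - 13258 = (9634 - 2741) - 13258 = 6893 - 13258 = -6365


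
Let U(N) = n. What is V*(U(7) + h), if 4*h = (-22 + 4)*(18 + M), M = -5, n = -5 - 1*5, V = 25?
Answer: -3425/2 ≈ -1712.5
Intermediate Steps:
n = -10 (n = -5 - 5 = -10)
U(N) = -10
h = -117/2 (h = ((-22 + 4)*(18 - 5))/4 = (-18*13)/4 = (1/4)*(-234) = -117/2 ≈ -58.500)
V*(U(7) + h) = 25*(-10 - 117/2) = 25*(-137/2) = -3425/2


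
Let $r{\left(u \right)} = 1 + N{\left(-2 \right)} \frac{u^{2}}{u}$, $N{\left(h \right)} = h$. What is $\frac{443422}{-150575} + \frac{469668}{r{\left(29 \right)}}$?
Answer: $- \frac{1241149722}{150575} \approx -8242.7$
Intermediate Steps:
$r{\left(u \right)} = 1 - 2 u$ ($r{\left(u \right)} = 1 - 2 \frac{u^{2}}{u} = 1 - 2 u$)
$\frac{443422}{-150575} + \frac{469668}{r{\left(29 \right)}} = \frac{443422}{-150575} + \frac{469668}{1 - 58} = 443422 \left(- \frac{1}{150575}\right) + \frac{469668}{1 - 58} = - \frac{23338}{7925} + \frac{469668}{-57} = - \frac{23338}{7925} + 469668 \left(- \frac{1}{57}\right) = - \frac{23338}{7925} - \frac{156556}{19} = - \frac{1241149722}{150575}$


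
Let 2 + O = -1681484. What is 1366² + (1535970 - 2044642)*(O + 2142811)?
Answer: -234661244444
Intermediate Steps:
O = -1681486 (O = -2 - 1681484 = -1681486)
1366² + (1535970 - 2044642)*(O + 2142811) = 1366² + (1535970 - 2044642)*(-1681486 + 2142811) = 1865956 - 508672*461325 = 1865956 - 234663110400 = -234661244444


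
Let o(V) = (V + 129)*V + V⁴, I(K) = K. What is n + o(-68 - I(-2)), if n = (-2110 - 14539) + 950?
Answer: 18954879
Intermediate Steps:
n = -15699 (n = -16649 + 950 = -15699)
o(V) = V⁴ + V*(129 + V) (o(V) = (129 + V)*V + V⁴ = V*(129 + V) + V⁴ = V⁴ + V*(129 + V))
n + o(-68 - I(-2)) = -15699 + (-68 - 1*(-2))*(129 + (-68 - 1*(-2)) + (-68 - 1*(-2))³) = -15699 + (-68 + 2)*(129 + (-68 + 2) + (-68 + 2)³) = -15699 - 66*(129 - 66 + (-66)³) = -15699 - 66*(129 - 66 - 287496) = -15699 - 66*(-287433) = -15699 + 18970578 = 18954879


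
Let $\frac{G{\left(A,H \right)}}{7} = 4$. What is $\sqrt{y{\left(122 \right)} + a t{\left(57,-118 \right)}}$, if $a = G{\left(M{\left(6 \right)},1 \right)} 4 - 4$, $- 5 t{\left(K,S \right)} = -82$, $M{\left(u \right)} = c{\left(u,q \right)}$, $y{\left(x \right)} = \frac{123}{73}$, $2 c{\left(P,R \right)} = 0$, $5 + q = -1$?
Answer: $\frac{\sqrt{236192595}}{365} \approx 42.106$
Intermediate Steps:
$q = -6$ ($q = -5 - 1 = -6$)
$c{\left(P,R \right)} = 0$ ($c{\left(P,R \right)} = \frac{1}{2} \cdot 0 = 0$)
$y{\left(x \right)} = \frac{123}{73}$ ($y{\left(x \right)} = 123 \cdot \frac{1}{73} = \frac{123}{73}$)
$M{\left(u \right)} = 0$
$G{\left(A,H \right)} = 28$ ($G{\left(A,H \right)} = 7 \cdot 4 = 28$)
$t{\left(K,S \right)} = \frac{82}{5}$ ($t{\left(K,S \right)} = \left(- \frac{1}{5}\right) \left(-82\right) = \frac{82}{5}$)
$a = 108$ ($a = 28 \cdot 4 - 4 = 112 - 4 = 108$)
$\sqrt{y{\left(122 \right)} + a t{\left(57,-118 \right)}} = \sqrt{\frac{123}{73} + 108 \cdot \frac{82}{5}} = \sqrt{\frac{123}{73} + \frac{8856}{5}} = \sqrt{\frac{647103}{365}} = \frac{\sqrt{236192595}}{365}$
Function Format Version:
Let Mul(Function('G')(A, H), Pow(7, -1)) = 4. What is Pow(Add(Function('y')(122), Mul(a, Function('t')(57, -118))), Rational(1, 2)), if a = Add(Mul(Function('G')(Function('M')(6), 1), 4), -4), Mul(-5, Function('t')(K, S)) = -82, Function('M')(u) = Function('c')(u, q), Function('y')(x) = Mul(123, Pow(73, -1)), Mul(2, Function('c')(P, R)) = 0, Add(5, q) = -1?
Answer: Mul(Rational(1, 365), Pow(236192595, Rational(1, 2))) ≈ 42.106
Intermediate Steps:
q = -6 (q = Add(-5, -1) = -6)
Function('c')(P, R) = 0 (Function('c')(P, R) = Mul(Rational(1, 2), 0) = 0)
Function('y')(x) = Rational(123, 73) (Function('y')(x) = Mul(123, Rational(1, 73)) = Rational(123, 73))
Function('M')(u) = 0
Function('G')(A, H) = 28 (Function('G')(A, H) = Mul(7, 4) = 28)
Function('t')(K, S) = Rational(82, 5) (Function('t')(K, S) = Mul(Rational(-1, 5), -82) = Rational(82, 5))
a = 108 (a = Add(Mul(28, 4), -4) = Add(112, -4) = 108)
Pow(Add(Function('y')(122), Mul(a, Function('t')(57, -118))), Rational(1, 2)) = Pow(Add(Rational(123, 73), Mul(108, Rational(82, 5))), Rational(1, 2)) = Pow(Add(Rational(123, 73), Rational(8856, 5)), Rational(1, 2)) = Pow(Rational(647103, 365), Rational(1, 2)) = Mul(Rational(1, 365), Pow(236192595, Rational(1, 2)))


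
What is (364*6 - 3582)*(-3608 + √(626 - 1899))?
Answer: 5043984 - 1398*I*√1273 ≈ 5.044e+6 - 49879.0*I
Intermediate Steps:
(364*6 - 3582)*(-3608 + √(626 - 1899)) = (2184 - 3582)*(-3608 + √(-1273)) = -1398*(-3608 + I*√1273) = 5043984 - 1398*I*√1273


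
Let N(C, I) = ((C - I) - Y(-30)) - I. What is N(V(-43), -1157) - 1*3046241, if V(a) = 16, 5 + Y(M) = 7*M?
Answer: -3043696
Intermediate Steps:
Y(M) = -5 + 7*M
N(C, I) = 215 + C - 2*I (N(C, I) = ((C - I) - (-5 + 7*(-30))) - I = ((C - I) - (-5 - 210)) - I = ((C - I) - 1*(-215)) - I = ((C - I) + 215) - I = (215 + C - I) - I = 215 + C - 2*I)
N(V(-43), -1157) - 1*3046241 = (215 + 16 - 2*(-1157)) - 1*3046241 = (215 + 16 + 2314) - 3046241 = 2545 - 3046241 = -3043696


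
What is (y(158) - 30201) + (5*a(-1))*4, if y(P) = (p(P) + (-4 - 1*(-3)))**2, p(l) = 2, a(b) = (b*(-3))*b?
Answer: -30260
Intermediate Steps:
a(b) = -3*b**2 (a(b) = (-3*b)*b = -3*b**2)
y(P) = 1 (y(P) = (2 + (-4 - 1*(-3)))**2 = (2 + (-4 + 3))**2 = (2 - 1)**2 = 1**2 = 1)
(y(158) - 30201) + (5*a(-1))*4 = (1 - 30201) + (5*(-3*(-1)**2))*4 = -30200 + (5*(-3*1))*4 = -30200 + (5*(-3))*4 = -30200 - 15*4 = -30200 - 60 = -30260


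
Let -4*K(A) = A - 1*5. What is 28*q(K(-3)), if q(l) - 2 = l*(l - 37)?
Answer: -1904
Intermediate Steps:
K(A) = 5/4 - A/4 (K(A) = -(A - 1*5)/4 = -(A - 5)/4 = -(-5 + A)/4 = 5/4 - A/4)
q(l) = 2 + l*(-37 + l) (q(l) = 2 + l*(l - 37) = 2 + l*(-37 + l))
28*q(K(-3)) = 28*(2 + (5/4 - ¼*(-3))² - 37*(5/4 - ¼*(-3))) = 28*(2 + (5/4 + ¾)² - 37*(5/4 + ¾)) = 28*(2 + 2² - 37*2) = 28*(2 + 4 - 74) = 28*(-68) = -1904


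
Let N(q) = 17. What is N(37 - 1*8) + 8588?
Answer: 8605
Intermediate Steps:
N(37 - 1*8) + 8588 = 17 + 8588 = 8605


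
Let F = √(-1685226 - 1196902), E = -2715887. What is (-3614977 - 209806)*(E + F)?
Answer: 10387678427521 - 15299132*I*√180133 ≈ 1.0388e+13 - 6.4933e+9*I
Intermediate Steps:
F = 4*I*√180133 (F = √(-2882128) = 4*I*√180133 ≈ 1697.7*I)
(-3614977 - 209806)*(E + F) = (-3614977 - 209806)*(-2715887 + 4*I*√180133) = -3824783*(-2715887 + 4*I*√180133) = 10387678427521 - 15299132*I*√180133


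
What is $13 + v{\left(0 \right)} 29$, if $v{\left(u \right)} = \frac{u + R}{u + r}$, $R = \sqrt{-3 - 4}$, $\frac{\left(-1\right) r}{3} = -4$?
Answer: $13 + \frac{29 i \sqrt{7}}{12} \approx 13.0 + 6.3939 i$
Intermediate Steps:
$r = 12$ ($r = \left(-3\right) \left(-4\right) = 12$)
$R = i \sqrt{7}$ ($R = \sqrt{-7} = i \sqrt{7} \approx 2.6458 i$)
$v{\left(u \right)} = \frac{u + i \sqrt{7}}{12 + u}$ ($v{\left(u \right)} = \frac{u + i \sqrt{7}}{u + 12} = \frac{u + i \sqrt{7}}{12 + u}$)
$13 + v{\left(0 \right)} 29 = 13 + \frac{0 + i \sqrt{7}}{12 + 0} \cdot 29 = 13 + \frac{i \sqrt{7}}{12} \cdot 29 = 13 + \frac{29 i \sqrt{7}}{12}$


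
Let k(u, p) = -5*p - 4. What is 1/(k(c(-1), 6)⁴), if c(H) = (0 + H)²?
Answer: 1/1336336 ≈ 7.4831e-7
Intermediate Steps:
c(H) = H²
k(u, p) = -4 - 5*p
1/(k(c(-1), 6)⁴) = 1/((-4 - 5*6)⁴) = 1/((-4 - 30)⁴) = 1/((-34)⁴) = 1/1336336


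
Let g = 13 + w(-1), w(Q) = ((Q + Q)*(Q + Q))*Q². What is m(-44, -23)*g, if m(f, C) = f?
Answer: -748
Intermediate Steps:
w(Q) = 4*Q⁴ (w(Q) = ((2*Q)*(2*Q))*Q² = (4*Q²)*Q² = 4*Q⁴)
g = 17 (g = 13 + 4*(-1)⁴ = 13 + 4*1 = 13 + 4 = 17)
m(-44, -23)*g = -44*17 = -748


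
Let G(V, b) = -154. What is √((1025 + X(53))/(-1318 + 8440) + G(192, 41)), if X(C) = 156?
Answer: I*√7802913054/7122 ≈ 12.403*I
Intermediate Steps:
√((1025 + X(53))/(-1318 + 8440) + G(192, 41)) = √((1025 + 156)/(-1318 + 8440) - 154) = √(1181/7122 - 154) = √(-1095607/7122) = I*√7802913054/7122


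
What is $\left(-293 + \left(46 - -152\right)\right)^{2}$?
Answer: $9025$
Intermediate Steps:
$\left(-293 + \left(46 - -152\right)\right)^{2} = \left(-293 + \left(46 + 152\right)\right)^{2} = \left(-293 + 198\right)^{2} = \left(-95\right)^{2} = 9025$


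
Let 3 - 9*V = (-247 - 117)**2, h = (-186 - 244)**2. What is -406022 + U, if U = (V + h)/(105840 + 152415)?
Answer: -943713372883/2324295 ≈ -4.0602e+5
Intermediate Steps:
h = 184900 (h = (-430)**2 = 184900)
V = -132493/9 (V = 1/3 - (-247 - 117)**2/9 = 1/3 - 1/9*(-364)**2 = 1/3 - 1/9*132496 = 1/3 - 132496/9 = -132493/9 ≈ -14721.)
U = 1531607/2324295 (U = (-132493/9 + 184900)/(105840 + 152415) = (1531607/9)/258255 = (1531607/9)*(1/258255) = 1531607/2324295 ≈ 0.65896)
-406022 + U = -406022 + 1531607/2324295 = -943713372883/2324295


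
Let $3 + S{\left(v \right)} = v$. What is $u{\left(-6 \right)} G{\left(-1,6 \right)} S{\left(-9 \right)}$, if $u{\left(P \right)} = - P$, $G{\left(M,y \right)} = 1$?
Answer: $-72$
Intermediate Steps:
$S{\left(v \right)} = -3 + v$
$u{\left(-6 \right)} G{\left(-1,6 \right)} S{\left(-9 \right)} = \left(-1\right) \left(-6\right) 1 \left(-3 - 9\right) = 6 \cdot 1 \left(-12\right) = 6 \left(-12\right) = -72$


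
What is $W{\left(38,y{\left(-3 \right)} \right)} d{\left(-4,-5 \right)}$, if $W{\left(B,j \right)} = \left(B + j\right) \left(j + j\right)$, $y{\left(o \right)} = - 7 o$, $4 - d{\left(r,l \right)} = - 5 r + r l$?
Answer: $-89208$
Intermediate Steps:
$d{\left(r,l \right)} = 4 + 5 r - l r$ ($d{\left(r,l \right)} = 4 - \left(- 5 r + r l\right) = 4 - \left(- 5 r + l r\right) = 4 + 5 r - l r$)
$W{\left(B,j \right)} = 2 j \left(B + j\right)$ ($W{\left(B,j \right)} = \left(B + j\right) 2 j = 2 j \left(B + j\right)$)
$W{\left(38,y{\left(-3 \right)} \right)} d{\left(-4,-5 \right)} = 2 \left(\left(-7\right) \left(-3\right)\right) \left(38 - -21\right) \left(4 + 5 \left(-4\right) - \left(-5\right) \left(-4\right)\right) = 2 \cdot 21 \left(38 + 21\right) \left(4 - 20 - 20\right) = 2 \cdot 21 \cdot 59 \left(-36\right) = 2478 \left(-36\right) = -89208$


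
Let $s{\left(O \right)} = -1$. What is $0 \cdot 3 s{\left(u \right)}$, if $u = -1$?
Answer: $0$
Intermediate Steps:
$0 \cdot 3 s{\left(u \right)} = 0 \cdot 3 \left(-1\right) = 0 \left(-1\right) = 0$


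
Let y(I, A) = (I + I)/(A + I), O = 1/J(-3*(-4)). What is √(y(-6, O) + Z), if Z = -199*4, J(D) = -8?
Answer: 2*I*√9727/7 ≈ 28.179*I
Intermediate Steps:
O = -⅛ (O = 1/(-8) = -⅛ ≈ -0.12500)
y(I, A) = 2*I/(A + I) (y(I, A) = (2*I)/(A + I) = 2*I/(A + I))
Z = -796
√(y(-6, O) + Z) = √(2*(-6)/(-⅛ - 6) - 796) = √(2*(-6)/(-49/8) - 796) = √(2*(-6)*(-8/49) - 796) = √(96/49 - 796) = √(-38908/49) = 2*I*√9727/7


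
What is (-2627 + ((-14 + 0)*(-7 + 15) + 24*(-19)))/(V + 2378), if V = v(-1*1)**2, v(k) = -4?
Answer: -355/266 ≈ -1.3346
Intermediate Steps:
V = 16 (V = (-4)**2 = 16)
(-2627 + ((-14 + 0)*(-7 + 15) + 24*(-19)))/(V + 2378) = (-2627 + ((-14 + 0)*(-7 + 15) + 24*(-19)))/(16 + 2378) = (-2627 + (-14*8 - 456))/2394 = (-2627 + (-112 - 456))*(1/2394) = (-2627 - 568)*(1/2394) = -3195*1/2394 = -355/266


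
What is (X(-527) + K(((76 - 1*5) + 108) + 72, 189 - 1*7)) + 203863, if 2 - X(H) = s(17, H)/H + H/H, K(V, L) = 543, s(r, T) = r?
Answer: 6336618/31 ≈ 2.0441e+5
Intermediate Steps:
X(H) = 1 - 17/H (X(H) = 2 - (17/H + H/H) = 2 - (17/H + 1) = 2 - (1 + 17/H) = 2 + (-1 - 17/H) = 1 - 17/H)
(X(-527) + K(((76 - 1*5) + 108) + 72, 189 - 1*7)) + 203863 = ((-17 - 527)/(-527) + 543) + 203863 = (-1/527*(-544) + 543) + 203863 = (32/31 + 543) + 203863 = 16865/31 + 203863 = 6336618/31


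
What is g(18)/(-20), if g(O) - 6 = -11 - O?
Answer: 23/20 ≈ 1.1500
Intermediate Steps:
g(O) = -5 - O (g(O) = 6 + (-11 - O) = -5 - O)
g(18)/(-20) = (-5 - 1*18)/(-20) = (-5 - 18)*(-1/20) = -23*(-1/20) = 23/20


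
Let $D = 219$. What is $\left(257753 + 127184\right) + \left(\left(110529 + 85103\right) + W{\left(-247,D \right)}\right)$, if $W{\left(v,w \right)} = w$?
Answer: $580788$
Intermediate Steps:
$\left(257753 + 127184\right) + \left(\left(110529 + 85103\right) + W{\left(-247,D \right)}\right) = \left(257753 + 127184\right) + \left(\left(110529 + 85103\right) + 219\right) = 384937 + \left(195632 + 219\right) = 384937 + 195851 = 580788$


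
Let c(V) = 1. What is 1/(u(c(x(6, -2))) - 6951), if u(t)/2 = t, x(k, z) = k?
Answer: -1/6949 ≈ -0.00014391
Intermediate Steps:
u(t) = 2*t
1/(u(c(x(6, -2))) - 6951) = 1/(2*1 - 6951) = 1/(2 - 6951) = 1/(-6949) = -1/6949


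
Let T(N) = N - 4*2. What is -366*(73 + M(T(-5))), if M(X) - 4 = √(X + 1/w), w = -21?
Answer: -28182 - 122*I*√5754/7 ≈ -28182.0 - 1322.0*I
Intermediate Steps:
T(N) = -8 + N (T(N) = N - 8 = -8 + N)
M(X) = 4 + √(-1/21 + X) (M(X) = 4 + √(X + 1/(-21)) = 4 + √(X - 1/21) = 4 + √(-1/21 + X))
-366*(73 + M(T(-5))) = -366*(73 + (4 + √(-21 + 441*(-8 - 5))/21)) = -366*(73 + (4 + √(-21 + 441*(-13))/21)) = -366*(73 + (4 + √(-21 - 5733)/21)) = -366*(73 + (4 + √(-5754)/21)) = -366*(73 + (4 + (I*√5754)/21)) = -366*(73 + (4 + I*√5754/21)) = -366*(77 + I*√5754/21) = -28182 - 122*I*√5754/7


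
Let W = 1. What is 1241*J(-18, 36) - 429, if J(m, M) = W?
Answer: 812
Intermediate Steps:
J(m, M) = 1
1241*J(-18, 36) - 429 = 1241*1 - 429 = 1241 - 429 = 812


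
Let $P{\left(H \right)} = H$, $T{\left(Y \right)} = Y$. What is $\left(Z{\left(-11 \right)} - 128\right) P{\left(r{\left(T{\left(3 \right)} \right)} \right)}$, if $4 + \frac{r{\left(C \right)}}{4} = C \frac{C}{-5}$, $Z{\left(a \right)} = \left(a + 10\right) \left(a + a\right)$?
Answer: $\frac{12296}{5} \approx 2459.2$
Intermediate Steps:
$Z{\left(a \right)} = 2 a \left(10 + a\right)$ ($Z{\left(a \right)} = \left(10 + a\right) 2 a = 2 a \left(10 + a\right)$)
$r{\left(C \right)} = -16 - \frac{4 C^{2}}{5}$ ($r{\left(C \right)} = -16 + 4 C \frac{C}{-5} = -16 + 4 C C \left(- \frac{1}{5}\right) = -16 + 4 C \left(- \frac{C}{5}\right) = -16 + 4 \left(- \frac{C^{2}}{5}\right) = -16 - \frac{4 C^{2}}{5}$)
$\left(Z{\left(-11 \right)} - 128\right) P{\left(r{\left(T{\left(3 \right)} \right)} \right)} = \left(2 \left(-11\right) \left(10 - 11\right) - 128\right) \left(-16 - \frac{4 \cdot 3^{2}}{5}\right) = \left(2 \left(-11\right) \left(-1\right) - 128\right) \left(-16 - \frac{36}{5}\right) = \left(22 - 128\right) \left(-16 - \frac{36}{5}\right) = \left(-106\right) \left(- \frac{116}{5}\right) = \frac{12296}{5}$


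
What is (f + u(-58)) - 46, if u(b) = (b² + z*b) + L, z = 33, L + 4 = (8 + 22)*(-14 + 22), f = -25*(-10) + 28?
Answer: 1918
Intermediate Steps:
f = 278 (f = 250 + 28 = 278)
L = 236 (L = -4 + (8 + 22)*(-14 + 22) = -4 + 30*8 = -4 + 240 = 236)
u(b) = 236 + b² + 33*b (u(b) = (b² + 33*b) + 236 = 236 + b² + 33*b)
(f + u(-58)) - 46 = (278 + (236 + (-58)² + 33*(-58))) - 46 = (278 + (236 + 3364 - 1914)) - 46 = (278 + 1686) - 46 = 1964 - 46 = 1918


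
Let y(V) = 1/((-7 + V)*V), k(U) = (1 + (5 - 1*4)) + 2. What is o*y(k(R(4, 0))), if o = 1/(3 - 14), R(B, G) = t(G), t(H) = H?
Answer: 1/132 ≈ 0.0075758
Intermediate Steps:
R(B, G) = G
k(U) = 4 (k(U) = (1 + (5 - 4)) + 2 = (1 + 1) + 2 = 2 + 2 = 4)
y(V) = 1/(V*(-7 + V))
o = -1/11 (o = 1/(-11) = -1/11 ≈ -0.090909)
o*y(k(R(4, 0))) = -1/(11*4*(-7 + 4)) = -1/(44*(-3)) = -(-1)/(44*3) = -1/11*(-1/12) = 1/132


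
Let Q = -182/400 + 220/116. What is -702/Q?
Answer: -452400/929 ≈ -486.98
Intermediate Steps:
Q = 8361/5800 (Q = -182*1/400 + 220*(1/116) = -91/200 + 55/29 = 8361/5800 ≈ 1.4416)
-702/Q = -702/8361/5800 = -702*5800/8361 = -452400/929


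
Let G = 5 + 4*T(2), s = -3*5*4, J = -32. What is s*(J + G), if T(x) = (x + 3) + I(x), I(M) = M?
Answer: -60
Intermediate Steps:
T(x) = 3 + 2*x (T(x) = (x + 3) + x = (3 + x) + x = 3 + 2*x)
s = -60 (s = -15*4 = -60)
G = 33 (G = 5 + 4*(3 + 2*2) = 5 + 4*(3 + 4) = 5 + 4*7 = 5 + 28 = 33)
s*(J + G) = -60*(-32 + 33) = -60*1 = -60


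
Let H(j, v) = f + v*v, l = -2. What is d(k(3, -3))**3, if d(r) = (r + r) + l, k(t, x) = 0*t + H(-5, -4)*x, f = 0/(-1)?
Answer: -941192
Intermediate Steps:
f = 0 (f = 0*(-1) = 0)
H(j, v) = v**2 (H(j, v) = 0 + v*v = 0 + v**2 = v**2)
k(t, x) = 16*x (k(t, x) = 0*t + (-4)**2*x = 0 + 16*x = 16*x)
d(r) = -2 + 2*r (d(r) = (r + r) - 2 = 2*r - 2 = -2 + 2*r)
d(k(3, -3))**3 = (-2 + 2*(16*(-3)))**3 = (-2 + 2*(-48))**3 = (-2 - 96)**3 = (-98)**3 = -941192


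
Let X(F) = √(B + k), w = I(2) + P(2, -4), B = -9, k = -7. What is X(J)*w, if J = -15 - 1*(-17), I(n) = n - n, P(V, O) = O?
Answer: -16*I ≈ -16.0*I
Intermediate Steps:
I(n) = 0
J = 2 (J = -15 + 17 = 2)
w = -4 (w = 0 - 4 = -4)
X(F) = 4*I (X(F) = √(-9 - 7) = √(-16) = 4*I)
X(J)*w = (4*I)*(-4) = -16*I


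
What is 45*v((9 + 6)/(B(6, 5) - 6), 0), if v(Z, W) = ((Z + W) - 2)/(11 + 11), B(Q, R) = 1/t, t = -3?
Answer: -3735/418 ≈ -8.9354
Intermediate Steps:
B(Q, R) = -⅓ (B(Q, R) = 1/(-3) = -⅓)
v(Z, W) = -1/11 + W/22 + Z/22 (v(Z, W) = ((W + Z) - 2)/22 = (-2 + W + Z)*(1/22) = -1/11 + W/22 + Z/22)
45*v((9 + 6)/(B(6, 5) - 6), 0) = 45*(-1/11 + (1/22)*0 + ((9 + 6)/(-⅓ - 6))/22) = 45*(-1/11 + 0 + (15/(-19/3))/22) = 45*(-1/11 + 0 + (15*(-3/19))/22) = 45*(-1/11 + 0 + (1/22)*(-45/19)) = 45*(-1/11 + 0 - 45/418) = 45*(-83/418) = -3735/418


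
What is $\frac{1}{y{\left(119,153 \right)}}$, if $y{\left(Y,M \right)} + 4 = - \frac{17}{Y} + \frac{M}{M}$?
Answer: $- \frac{7}{22} \approx -0.31818$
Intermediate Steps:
$y{\left(Y,M \right)} = -3 - \frac{17}{Y}$ ($y{\left(Y,M \right)} = -4 - \left(\frac{17}{Y} - \frac{M}{M}\right) = -4 + \left(- \frac{17}{Y} + 1\right) = -4 + \left(1 - \frac{17}{Y}\right) = -3 - \frac{17}{Y}$)
$\frac{1}{y{\left(119,153 \right)}} = \frac{1}{-3 - \frac{17}{119}} = \frac{1}{-3 - \frac{1}{7}} = \frac{1}{- \frac{22}{7}} = - \frac{7}{22}$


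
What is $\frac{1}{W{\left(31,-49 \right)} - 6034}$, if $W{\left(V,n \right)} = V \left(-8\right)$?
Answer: $- \frac{1}{6282} \approx -0.00015918$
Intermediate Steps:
$W{\left(V,n \right)} = - 8 V$
$\frac{1}{W{\left(31,-49 \right)} - 6034} = \frac{1}{\left(-8\right) 31 - 6034} = \frac{1}{-248 - 6034} = \frac{1}{-6282} = - \frac{1}{6282}$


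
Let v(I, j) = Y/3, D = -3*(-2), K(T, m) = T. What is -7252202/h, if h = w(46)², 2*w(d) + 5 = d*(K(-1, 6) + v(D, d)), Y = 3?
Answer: -29008808/25 ≈ -1.1604e+6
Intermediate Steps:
D = 6
v(I, j) = 1 (v(I, j) = 3/3 = 3*(⅓) = 1)
w(d) = -5/2 (w(d) = -5/2 + (d*(-1 + 1))/2 = -5/2 + (d*0)/2 = -5/2 + (½)*0 = -5/2 + 0 = -5/2)
h = 25/4 (h = (-5/2)² = 25/4 ≈ 6.2500)
-7252202/h = -7252202/25/4 = -7252202*4/25 = -29008808/25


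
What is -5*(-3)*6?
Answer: 90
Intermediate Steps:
-5*(-3)*6 = -(-15)*6 = -1*(-90) = 90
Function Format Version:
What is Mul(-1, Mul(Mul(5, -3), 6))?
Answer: 90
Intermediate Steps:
Mul(-1, Mul(Mul(5, -3), 6)) = Mul(-1, Mul(-15, 6)) = Mul(-1, -90) = 90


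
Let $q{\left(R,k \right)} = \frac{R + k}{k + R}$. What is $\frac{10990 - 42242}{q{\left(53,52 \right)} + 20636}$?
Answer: $- \frac{31252}{20637} \approx -1.5144$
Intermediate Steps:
$q{\left(R,k \right)} = 1$ ($q{\left(R,k \right)} = \frac{R + k}{R + k} = 1$)
$\frac{10990 - 42242}{q{\left(53,52 \right)} + 20636} = \frac{10990 - 42242}{1 + 20636} = - \frac{31252}{20637}$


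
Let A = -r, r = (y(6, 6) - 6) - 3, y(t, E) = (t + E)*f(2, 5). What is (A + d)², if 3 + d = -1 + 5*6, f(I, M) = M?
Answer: 625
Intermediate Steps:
d = 26 (d = -3 + (-1 + 5*6) = -3 + (-1 + 30) = -3 + 29 = 26)
y(t, E) = 5*E + 5*t (y(t, E) = (t + E)*5 = (E + t)*5 = 5*E + 5*t)
r = 51 (r = ((5*6 + 5*6) - 6) - 3 = ((30 + 30) - 6) - 3 = (60 - 6) - 3 = 54 - 3 = 51)
A = -51 (A = -1*51 = -51)
(A + d)² = (-51 + 26)² = (-25)² = 625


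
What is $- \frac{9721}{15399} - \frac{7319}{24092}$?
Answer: $- \frac{346903613}{370992708} \approx -0.93507$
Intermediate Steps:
$- \frac{9721}{15399} - \frac{7319}{24092} = - \frac{346903613}{370992708}$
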